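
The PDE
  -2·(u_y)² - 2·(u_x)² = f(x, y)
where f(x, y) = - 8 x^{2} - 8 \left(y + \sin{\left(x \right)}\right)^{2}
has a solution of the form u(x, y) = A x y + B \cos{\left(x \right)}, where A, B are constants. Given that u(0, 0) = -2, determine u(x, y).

Substitute the ansatz u = A x y + B \cos{\left(x \right)} into the left-hand side.
Derivatives of the ansatz:
  u_y = A x
  u_x = A y - B \sin{\left(x \right)}
Term by term:
  -2·(u_y)² = - 2 A^{2} x^{2}
  -2·(u_x)² = - 2 A^{2} y^{2} + 4 A B y \sin{\left(x \right)} - 2 B^{2} \sin^{2}{\left(x \right)}
So the left-hand side equals
  - 2 A^{2} x^{2} - 2 A^{2} y^{2} + 4 A B y \sin{\left(x \right)} - 2 B^{2} \sin^{2}{\left(x \right)}
This must equal f(x, y) identically; expanded, f = - 8 x^{2} - 8 y^{2} - 16 y \sin{\left(x \right)} - 8 \sin^{2}{\left(x \right)}.
Matching coefficients of the independent functions:
  [x^{2}, y^{2}]:  - 2 A^{2} = -8
  [y \sin{\left(x \right)}]:  4 A B = -16
  [\sin^{2}{\left(x \right)}]:  - 2 B^{2} = -8
These equations allow (A, B) = (-2, 2) or (2, -2).
Impose the point condition(s):
  u(0, 0) = -2  ⟹  B = -2
Only A = 2, B = -2 satisfies everything.
Hence u(x, y) = 2 x y - 2 \cos{\left(x \right)}.

Answer: u(x, y) = 2 x y - 2 \cos{\left(x \right)}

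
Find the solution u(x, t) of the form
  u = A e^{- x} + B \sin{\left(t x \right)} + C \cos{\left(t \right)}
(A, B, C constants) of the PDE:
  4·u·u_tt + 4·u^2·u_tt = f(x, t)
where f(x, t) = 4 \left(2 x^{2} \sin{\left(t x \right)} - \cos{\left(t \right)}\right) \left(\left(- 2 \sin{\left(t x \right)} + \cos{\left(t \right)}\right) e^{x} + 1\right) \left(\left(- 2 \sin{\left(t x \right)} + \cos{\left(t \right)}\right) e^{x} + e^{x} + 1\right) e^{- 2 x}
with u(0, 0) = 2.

Substitute the ansatz u = A e^{- x} + B \sin{\left(t x \right)} + C \cos{\left(t \right)} into the left-hand side.
Derivatives of the ansatz:
  u_tt = - B x^{2} \sin{\left(t x \right)} - C \cos{\left(t \right)}
Term by term:
  4·u·u_tt = - 4 A B x^{2} e^{- x} \sin{\left(t x \right)} - 4 A C e^{- x} \cos{\left(t \right)} - 4 B^{2} x^{2} \sin^{2}{\left(t x \right)} - 4 B C x^{2} \sin{\left(t x \right)} \cos{\left(t \right)} - 4 B C \sin{\left(t x \right)} \cos{\left(t \right)} - 4 C^{2} \cos^{2}{\left(t \right)}
  4·u^2·u_tt = - 4 A^{2} B x^{2} e^{- 2 x} \sin{\left(t x \right)} - 4 A^{2} C e^{- 2 x} \cos{\left(t \right)} - 8 A B^{2} x^{2} e^{- x} \sin^{2}{\left(t x \right)} - 8 A B C x^{2} e^{- x} \sin{\left(t x \right)} \cos{\left(t \right)} - 8 A B C e^{- x} \sin{\left(t x \right)} \cos{\left(t \right)} - 8 A C^{2} e^{- x} \cos^{2}{\left(t \right)} - 4 B^{3} x^{2} \sin^{3}{\left(t x \right)} - 8 B^{2} C x^{2} \sin^{2}{\left(t x \right)} \cos{\left(t \right)} - 4 B^{2} C \sin^{2}{\left(t x \right)} \cos{\left(t \right)} - 4 B C^{2} x^{2} \sin{\left(t x \right)} \cos^{2}{\left(t \right)} - 8 B C^{2} \sin{\left(t x \right)} \cos^{2}{\left(t \right)} - 4 C^{3} \cos^{3}{\left(t \right)}
So the left-hand side equals
  - 4 A^{2} B x^{2} e^{- 2 x} \sin{\left(t x \right)} - 4 A^{2} C e^{- 2 x} \cos{\left(t \right)} - 8 A B^{2} x^{2} e^{- x} \sin^{2}{\left(t x \right)} - 8 A B C x^{2} e^{- x} \sin{\left(t x \right)} \cos{\left(t \right)} - 8 A B C e^{- x} \sin{\left(t x \right)} \cos{\left(t \right)} - 4 A B x^{2} e^{- x} \sin{\left(t x \right)} - 8 A C^{2} e^{- x} \cos^{2}{\left(t \right)} - 4 A C e^{- x} \cos{\left(t \right)} - 4 B^{3} x^{2} \sin^{3}{\left(t x \right)} - 8 B^{2} C x^{2} \sin^{2}{\left(t x \right)} \cos{\left(t \right)} - 4 B^{2} C \sin^{2}{\left(t x \right)} \cos{\left(t \right)} - 4 B^{2} x^{2} \sin^{2}{\left(t x \right)} - 4 B C^{2} x^{2} \sin{\left(t x \right)} \cos^{2}{\left(t \right)} - 8 B C^{2} \sin{\left(t x \right)} \cos^{2}{\left(t \right)} - 4 B C x^{2} \sin{\left(t x \right)} \cos{\left(t \right)} - 4 B C \sin{\left(t x \right)} \cos{\left(t \right)} - 4 C^{3} \cos^{3}{\left(t \right)} - 4 C^{2} \cos^{2}{\left(t \right)}
This must equal f(x, t) identically; expanded, f = 32 x^{2} \sin^{3}{\left(t x \right)} - 32 x^{2} \sin^{2}{\left(t x \right)} \cos{\left(t \right)} - 16 x^{2} \sin^{2}{\left(t x \right)} + 8 x^{2} \sin{\left(t x \right)} \cos^{2}{\left(t \right)} + 8 x^{2} \sin{\left(t x \right)} \cos{\left(t \right)} - 32 x^{2} e^{- x} \sin^{2}{\left(t x \right)} + 16 x^{2} e^{- x} \sin{\left(t x \right)} \cos{\left(t \right)} + 8 x^{2} e^{- x} \sin{\left(t x \right)} + 8 x^{2} e^{- 2 x} \sin{\left(t x \right)} - 16 \sin^{2}{\left(t x \right)} \cos{\left(t \right)} + 16 \sin{\left(t x \right)} \cos^{2}{\left(t \right)} + 8 \sin{\left(t x \right)} \cos{\left(t \right)} - 4 \cos^{3}{\left(t \right)} - 4 \cos^{2}{\left(t \right)} + 16 e^{- x} \sin{\left(t x \right)} \cos{\left(t \right)} - 8 e^{- x} \cos^{2}{\left(t \right)} - 4 e^{- x} \cos{\left(t \right)} - 4 e^{- 2 x} \cos{\left(t \right)}.
Matching coefficients of the independent functions:
(each divided by its leading coefficient; functions giving the same equation are listed together)
  [x^{2} \sin^{2}{\left(t x \right)}]:  B^{2} - 4 = 0
  [x^{2} \sin^{3}{\left(t x \right)}]:  B^{3} + 8 = 0
  [e^{- 2 x} \cos{\left(t \right)}]:  A^{2} C - 1 = 0
  [e^{- x} \cos{\left(t \right)}]:  A C - 1 = 0
  [e^{- x} \cos^{2}{\left(t \right)}]:  A C^{2} - 1 = 0
  [\sin{\left(t x \right)} \cos{\left(t \right)}, x^{2} \sin{\left(t x \right)} \cos{\left(t \right)}]:  B C + 2 = 0
  [\sin{\left(t x \right)} \cos^{2}{\left(t \right)}, x^{2} \sin{\left(t x \right)} \cos^{2}{\left(t \right)}]:  B C^{2} + 2 = 0
  [\sin^{2}{\left(t x \right)} \cos{\left(t \right)}, x^{2} \sin^{2}{\left(t x \right)} \cos{\left(t \right)}]:  B^{2} C - 4 = 0
  [x^{2} e^{- 2 x} \sin{\left(t x \right)}]:  A^{2} B + 2 = 0
  [x^{2} e^{- x} \sin{\left(t x \right)}]:  A B + 2 = 0
  [x^{2} e^{- x} \sin^{2}{\left(t x \right)}]:  A B^{2} - 4 = 0
  [e^{- x} \sin{\left(t x \right)} \cos{\left(t \right)}, x^{2} e^{- x} \sin{\left(t x \right)} \cos{\left(t \right)}]:  A B C + 2 = 0
  [\cos^{2}{\left(t \right)}]:  C^{2} - 1 = 0
  [\cos^{3}{\left(t \right)}]:  C^{3} - 1 = 0
Solving: A = 1, B = -2, C = 1.
Check against the point condition:
  u(0, 0) = 2  ⟹  A + C = 2  ✓
Hence u(x, t) = - 2 \sin{\left(t x \right)} + \cos{\left(t \right)} + e^{- x}.

Answer: u(x, t) = - 2 \sin{\left(t x \right)} + \cos{\left(t \right)} + e^{- x}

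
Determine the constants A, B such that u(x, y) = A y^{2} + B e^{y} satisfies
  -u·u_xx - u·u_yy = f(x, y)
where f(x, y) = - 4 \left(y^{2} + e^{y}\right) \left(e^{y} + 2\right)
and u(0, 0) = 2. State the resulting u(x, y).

Substitute the ansatz u = A y^{2} + B e^{y} into the left-hand side.
Derivatives of the ansatz:
  u_xx = 0
  u_yy = 2 A + B e^{y}
Term by term:
  -u·u_xx = 0
  -u·u_yy = - 2 A^{2} y^{2} - A B y^{2} e^{y} - 2 A B e^{y} - B^{2} e^{2 y}
So the left-hand side equals
  - 2 A^{2} y^{2} - A B y^{2} e^{y} - 2 A B e^{y} - B^{2} e^{2 y}
This must equal f(x, y) identically; expanded, f = - 4 y^{2} e^{y} - 8 y^{2} - 4 e^{2 y} - 8 e^{y}.
Matching coefficients of the independent functions:
  [y^{2}]:  - 2 A^{2} = -8
  [y^{2} e^{y}]:  - A B = -4
  [e^{y}]:  - 2 A B = -8
  [e^{2 y}]:  - B^{2} = -4
These equations allow (A, B) = (-2, -2) or (2, 2).
Impose the point condition(s):
  u(0, 0) = 2  ⟹  B = 2
Only A = 2, B = 2 satisfies everything.
Hence u(x, y) = 2 y^{2} + 2 e^{y}.

Answer: u(x, y) = 2 y^{2} + 2 e^{y}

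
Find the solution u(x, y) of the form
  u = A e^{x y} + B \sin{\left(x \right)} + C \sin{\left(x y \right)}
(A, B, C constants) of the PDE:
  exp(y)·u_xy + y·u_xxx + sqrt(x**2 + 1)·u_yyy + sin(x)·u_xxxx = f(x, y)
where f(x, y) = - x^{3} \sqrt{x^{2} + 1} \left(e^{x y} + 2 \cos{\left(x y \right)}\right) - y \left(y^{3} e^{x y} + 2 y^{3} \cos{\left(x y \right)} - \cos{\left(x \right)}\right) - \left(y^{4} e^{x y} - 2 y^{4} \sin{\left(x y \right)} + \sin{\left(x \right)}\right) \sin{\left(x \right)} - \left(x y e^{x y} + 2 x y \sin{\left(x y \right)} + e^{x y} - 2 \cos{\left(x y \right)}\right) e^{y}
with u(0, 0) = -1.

Answer: u(x, y) = - e^{x y} - \sin{\left(x \right)} + 2 \sin{\left(x y \right)}

Derivation:
Substitute the ansatz u = A e^{x y} + B \sin{\left(x \right)} + C \sin{\left(x y \right)} into the left-hand side.
Derivatives of the ansatz:
  u_xy = A x y e^{x y} + A e^{x y} - C x y \sin{\left(x y \right)} + C \cos{\left(x y \right)}
  u_xxx = A y^{3} e^{x y} - B \cos{\left(x \right)} - C y^{3} \cos{\left(x y \right)}
  u_yyy = A x^{3} e^{x y} - C x^{3} \cos{\left(x y \right)}
  u_xxxx = A y^{4} e^{x y} + B \sin{\left(x \right)} + C y^{4} \sin{\left(x y \right)}
Term by term:
  exp(y)·u_xy = A x y e^{y} e^{x y} + A e^{y} e^{x y} - C x y e^{y} \sin{\left(x y \right)} + C e^{y} \cos{\left(x y \right)}
  y·u_xxx = A y^{4} e^{x y} - B y \cos{\left(x \right)} - C y^{4} \cos{\left(x y \right)}
  sqrt(x**2 + 1)·u_yyy = A x^{3} \sqrt{x^{2} + 1} e^{x y} - C x^{3} \sqrt{x^{2} + 1} \cos{\left(x y \right)}
  sin(x)·u_xxxx = A y^{4} e^{x y} \sin{\left(x \right)} + B \sin^{2}{\left(x \right)} + C y^{4} \sin{\left(x \right)} \sin{\left(x y \right)}
So the left-hand side equals
  A x^{3} \sqrt{x^{2} + 1} e^{x y} + A x y e^{y} e^{x y} + A y^{4} e^{x y} \sin{\left(x \right)} + A y^{4} e^{x y} + A e^{y} e^{x y} - B y \cos{\left(x \right)} + B \sin^{2}{\left(x \right)} - C x^{3} \sqrt{x^{2} + 1} \cos{\left(x y \right)} - C x y e^{y} \sin{\left(x y \right)} + C y^{4} \sin{\left(x \right)} \sin{\left(x y \right)} - C y^{4} \cos{\left(x y \right)} + C e^{y} \cos{\left(x y \right)}
This must equal f(x, y) identically; expanded, f = - x^{3} \sqrt{x^{2} + 1} e^{x y} - 2 x^{3} \sqrt{x^{2} + 1} \cos{\left(x y \right)} - x y e^{y} e^{x y} - 2 x y e^{y} \sin{\left(x y \right)} - y^{4} e^{x y} \sin{\left(x \right)} - y^{4} e^{x y} + 2 y^{4} \sin{\left(x \right)} \sin{\left(x y \right)} - 2 y^{4} \cos{\left(x y \right)} + y \cos{\left(x \right)} - e^{y} e^{x y} + 2 e^{y} \cos{\left(x y \right)} - \sin^{2}{\left(x \right)}.
Matching coefficients of the independent functions:
  [y \cos{\left(x \right)}]:  - B = 1
  [y^{4} e^{x y}, e^{y} e^{x y}, x^{3} \sqrt{x^{2} + 1} e^{x y}, y^{4} e^{x y} \sin{\left(x \right)}, …]:  A = -1
  [y^{4} \cos{\left(x y \right)}, x^{3} \sqrt{x^{2} + 1} \cos{\left(x y \right)}, x y e^{y} \sin{\left(x y \right)}]:  - C = -2
  [e^{y} \cos{\left(x y \right)}, y^{4} \sin{\left(x \right)} \sin{\left(x y \right)}]:  C = 2
  [\sin^{2}{\left(x \right)}]:  B = -1
Solving: A = -1, B = -1, C = 2.
Check against the point condition:
  u(0, 0) = -1  ⟹  A = -1  ✓
Hence u(x, y) = - e^{x y} - \sin{\left(x \right)} + 2 \sin{\left(x y \right)}.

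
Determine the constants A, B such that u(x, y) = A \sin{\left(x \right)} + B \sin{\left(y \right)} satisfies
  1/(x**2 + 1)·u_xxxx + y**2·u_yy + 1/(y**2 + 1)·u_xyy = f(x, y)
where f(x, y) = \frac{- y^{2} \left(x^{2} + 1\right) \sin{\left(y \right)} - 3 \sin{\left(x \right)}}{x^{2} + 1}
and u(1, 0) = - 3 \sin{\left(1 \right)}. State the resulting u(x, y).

Answer: u(x, y) = - 3 \sin{\left(x \right)} + \sin{\left(y \right)}

Derivation:
Substitute the ansatz u = A \sin{\left(x \right)} + B \sin{\left(y \right)} into the left-hand side.
Derivatives of the ansatz:
  u_xxxx = A \sin{\left(x \right)}
  u_yy = - B \sin{\left(y \right)}
  u_xyy = 0
Term by term:
  1/(x**2 + 1)·u_xxxx = \frac{A \sin{\left(x \right)}}{x^{2} + 1}
  y**2·u_yy = - B y^{2} \sin{\left(y \right)}
  1/(y**2 + 1)·u_xyy = 0
So the left-hand side equals
  \frac{A \sin{\left(x \right)}}{x^{2} + 1} - B y^{2} \sin{\left(y \right)}
This must equal f(x, y) identically; expanded, f = - y^{2} \sin{\left(y \right)} - \frac{3 \sin{\left(x \right)}}{x^{2} + 1}.
Matching coefficients of the independent functions:
  [y^{2} \sin{\left(y \right)}]:  - B = -1
  [\frac{\sin{\left(x \right)}}{x^{2} + 1}]:  A = -3
Solving: A = -3, B = 1.
Check against the point condition:
  u(1, 0) = - 3 \sin{\left(1 \right)}  ⟹  A \sin{\left(1 \right)} = - 3 \sin{\left(1 \right)}  ✓
Hence u(x, y) = - 3 \sin{\left(x \right)} + \sin{\left(y \right)}.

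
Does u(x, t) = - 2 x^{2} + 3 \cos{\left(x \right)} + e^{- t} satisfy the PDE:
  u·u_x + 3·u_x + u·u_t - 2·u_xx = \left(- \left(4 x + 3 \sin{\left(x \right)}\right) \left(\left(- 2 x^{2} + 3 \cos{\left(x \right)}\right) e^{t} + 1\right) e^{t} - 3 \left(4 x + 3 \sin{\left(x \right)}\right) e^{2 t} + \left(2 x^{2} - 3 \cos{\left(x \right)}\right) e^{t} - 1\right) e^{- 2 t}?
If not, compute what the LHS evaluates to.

Evaluate each term of the left-hand side for u = - 2 x^{2} + 3 \cos{\left(x \right)} + e^{- t}.
Derivatives:
  u_x = - 4 x - 3 \sin{\left(x \right)}
  u_t = - e^{- t}
  u_xx = - 3 \cos{\left(x \right)} - 4
Terms:
  u·u_x = \left(4 x + 3 \sin{\left(x \right)}\right) \left(\left(2 x^{2} - 3 \cos{\left(x \right)}\right) e^{t} - 1\right) e^{- t}
  3·u_x = - 12 x - 9 \sin{\left(x \right)}
  u·u_t = \left(\left(2 x^{2} - 3 \cos{\left(x \right)}\right) e^{t} - 1\right) e^{- 2 t}
  -2·u_xx = 6 \cos{\left(x \right)} + 8
Sum: LHS = \left(- \left(4 x + 3 \sin{\left(x \right)}\right) \left(\left(- 2 x^{2} + 3 \cos{\left(x \right)}\right) e^{t} + 1\right) e^{t} + \left(2 x^{2} - 3 \cos{\left(x \right)}\right) e^{t} + \left(- 12 x - 9 \sin{\left(x \right)} + 6 \cos{\left(x \right)} + 8\right) e^{2 t} - 1\right) e^{- 2 t}
Given right-hand side: \left(- \left(4 x + 3 \sin{\left(x \right)}\right) \left(\left(- 2 x^{2} + 3 \cos{\left(x \right)}\right) e^{t} + 1\right) e^{t} - 3 \left(4 x + 3 \sin{\left(x \right)}\right) e^{2 t} + \left(2 x^{2} - 3 \cos{\left(x \right)}\right) e^{t} - 1\right) e^{- 2 t}. Difference LHS − RHS = 6 \cos{\left(x \right)} + 8 ≠ 0, so u is not a solution.

Answer: No, the LHS evaluates to \left(- \left(4 x + 3 \sin{\left(x \right)}\right) \left(\left(- 2 x^{2} + 3 \cos{\left(x \right)}\right) e^{t} + 1\right) e^{t} + \left(2 x^{2} - 3 \cos{\left(x \right)}\right) e^{t} + \left(- 12 x - 9 \sin{\left(x \right)} + 6 \cos{\left(x \right)} + 8\right) e^{2 t} - 1\right) e^{- 2 t}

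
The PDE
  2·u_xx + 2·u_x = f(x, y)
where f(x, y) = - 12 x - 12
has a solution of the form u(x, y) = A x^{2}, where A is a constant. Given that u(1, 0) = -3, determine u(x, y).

Substitute the ansatz u = A x^{2} into the left-hand side.
Derivatives of the ansatz:
  u_xx = 2 A
  u_x = 2 A x
Term by term:
  2·u_xx = 4 A
  2·u_x = 4 A x
So the left-hand side equals
  4 A x + 4 A
This must equal f(x, y) = - 12 x - 12 identically.
Matching coefficients of the independent functions:
  [constant term, x]:  4 A = -12
Solving: A = -3.
Check against the point condition:
  u(1, 0) = -3  ⟹  A = -3  ✓
Hence u(x, y) = - 3 x^{2}.

Answer: u(x, y) = - 3 x^{2}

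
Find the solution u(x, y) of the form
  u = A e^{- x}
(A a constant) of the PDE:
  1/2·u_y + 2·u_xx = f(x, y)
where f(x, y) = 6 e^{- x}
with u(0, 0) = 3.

Substitute the ansatz u = A e^{- x} into the left-hand side.
Derivatives of the ansatz:
  u_y = 0
  u_xx = A e^{- x}
Term by term:
  1/2·u_y = 0
  2·u_xx = 2 A e^{- x}
So the left-hand side equals
  2 A e^{- x}
This must equal f(x, y) = 6 e^{- x} identically.
Matching coefficients of the independent functions:
  [e^{- x}]:  2 A = 6
Solving: A = 3.
Check against the point condition:
  u(0, 0) = 3  ⟹  A = 3  ✓
Hence u(x, y) = 3 e^{- x}.

Answer: u(x, y) = 3 e^{- x}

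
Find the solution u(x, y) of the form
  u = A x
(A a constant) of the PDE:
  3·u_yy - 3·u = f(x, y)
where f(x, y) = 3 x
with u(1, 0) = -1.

Substitute the ansatz u = A x into the left-hand side.
Derivatives of the ansatz:
  u_yy = 0
Term by term:
  3·u_yy = 0
  -3·u = - 3 A x
So the left-hand side equals
  - 3 A x
This must equal f(x, y) = 3 x identically.
Matching coefficients of the independent functions:
  [x]:  - 3 A = 3
Solving: A = -1.
Check against the point condition:
  u(1, 0) = -1  ⟹  A = -1  ✓
Hence u(x, y) = - x.

Answer: u(x, y) = - x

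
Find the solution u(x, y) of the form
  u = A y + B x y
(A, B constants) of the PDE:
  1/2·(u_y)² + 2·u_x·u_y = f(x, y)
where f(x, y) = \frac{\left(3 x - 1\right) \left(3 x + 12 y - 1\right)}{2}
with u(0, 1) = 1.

Substitute the ansatz u = A y + B x y into the left-hand side.
Derivatives of the ansatz:
  u_y = A + B x
  u_x = B y
Term by term:
  1/2·(u_y)² = \frac{A^{2}}{2} + A B x + \frac{B^{2} x^{2}}{2}
  2·u_x·u_y = 2 A B y + 2 B^{2} x y
So the left-hand side equals
  \frac{A^{2}}{2} + A B x + 2 A B y + \frac{B^{2} x^{2}}{2} + 2 B^{2} x y
This must equal f(x, y) identically; expanded, f = \frac{9 x^{2}}{2} + 18 x y - 3 x - 6 y + \frac{1}{2}.
Matching coefficients of the independent functions:
  [constant term]:  \frac{A^{2}}{2} = \frac{1}{2}
  [x]:  A B = -3
  [x^{2}]:  \frac{B^{2}}{2} = \frac{9}{2}
  [y]:  2 A B = -6
  [x y]:  2 B^{2} = 18
These equations allow (A, B) = (-1, 3) or (1, -3).
Impose the point condition(s):
  u(0, 1) = 1  ⟹  A = 1
Only A = 1, B = -3 satisfies everything.
Hence u(x, y) = - 3 x y + y.

Answer: u(x, y) = - 3 x y + y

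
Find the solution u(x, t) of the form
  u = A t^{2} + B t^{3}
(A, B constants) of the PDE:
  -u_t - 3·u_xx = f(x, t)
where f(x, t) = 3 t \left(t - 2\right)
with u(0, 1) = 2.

Substitute the ansatz u = A t^{2} + B t^{3} into the left-hand side.
Derivatives of the ansatz:
  u_t = 2 A t + 3 B t^{2}
  u_xx = 0
Term by term:
  -u_t = - 2 A t - 3 B t^{2}
  -3·u_xx = 0
So the left-hand side equals
  - 2 A t - 3 B t^{2}
This must equal f(x, t) identically; expanded, f = 3 t^{2} - 6 t.
Matching coefficients of the independent functions:
  [t]:  - 2 A = -6
  [t^{2}]:  - 3 B = 3
Solving: A = 3, B = -1.
Check against the point condition:
  u(0, 1) = 2  ⟹  A + B = 2  ✓
Hence u(x, t) = - t^{3} + 3 t^{2}.

Answer: u(x, t) = - t^{3} + 3 t^{2}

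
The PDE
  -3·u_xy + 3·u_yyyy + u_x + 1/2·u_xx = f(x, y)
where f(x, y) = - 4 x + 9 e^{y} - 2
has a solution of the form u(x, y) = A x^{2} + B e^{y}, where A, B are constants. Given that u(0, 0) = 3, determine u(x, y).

Substitute the ansatz u = A x^{2} + B e^{y} into the left-hand side.
Derivatives of the ansatz:
  u_xy = 0
  u_yyyy = B e^{y}
  u_x = 2 A x
  u_xx = 2 A
Term by term:
  -3·u_xy = 0
  3·u_yyyy = 3 B e^{y}
  u_x = 2 A x
  1/2·u_xx = A
So the left-hand side equals
  2 A x + A + 3 B e^{y}
This must equal f(x, y) = - 4 x + 9 e^{y} - 2 identically.
Matching coefficients of the independent functions:
  [constant term]:  A = -2
  [x]:  2 A = -4
  [e^{y}]:  3 B = 9
Solving: A = -2, B = 3.
Check against the point condition:
  u(0, 0) = 3  ⟹  B = 3  ✓
Hence u(x, y) = - 2 x^{2} + 3 e^{y}.

Answer: u(x, y) = - 2 x^{2} + 3 e^{y}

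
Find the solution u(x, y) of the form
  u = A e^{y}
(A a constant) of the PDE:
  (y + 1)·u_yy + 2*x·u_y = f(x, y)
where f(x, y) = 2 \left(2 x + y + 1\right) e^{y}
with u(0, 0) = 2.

Substitute the ansatz u = A e^{y} into the left-hand side.
Derivatives of the ansatz:
  u_yy = A e^{y}
  u_y = A e^{y}
Term by term:
  (y + 1)·u_yy = A y e^{y} + A e^{y}
  2*x·u_y = 2 A x e^{y}
So the left-hand side equals
  2 A x e^{y} + A y e^{y} + A e^{y}
This must equal f(x, y) identically; expanded, f = 4 x e^{y} + 2 y e^{y} + 2 e^{y}.
Matching coefficients of the independent functions:
  [x e^{y}]:  2 A = 4
  [y e^{y}, e^{y}]:  A = 2
Solving: A = 2.
Check against the point condition:
  u(0, 0) = 2  ⟹  A = 2  ✓
Hence u(x, y) = 2 e^{y}.

Answer: u(x, y) = 2 e^{y}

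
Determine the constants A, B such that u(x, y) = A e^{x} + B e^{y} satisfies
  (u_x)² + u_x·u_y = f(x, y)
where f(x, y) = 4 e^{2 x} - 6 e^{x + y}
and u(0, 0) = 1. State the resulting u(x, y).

Answer: u(x, y) = - 2 e^{x} + 3 e^{y}

Derivation:
Substitute the ansatz u = A e^{x} + B e^{y} into the left-hand side.
Derivatives of the ansatz:
  u_x = A e^{x}
  u_y = B e^{y}
Term by term:
  (u_x)² = A^{2} e^{2 x}
  u_x·u_y = A B e^{x} e^{y}
So the left-hand side equals
  A^{2} e^{2 x} + A B e^{x} e^{y}
This must equal f(x, y) identically; expanded, f = 4 e^{2 x} - 6 e^{x} e^{y}.
Matching coefficients of the independent functions:
  [e^{x} e^{y}]:  A B = -6
  [e^{2 x}]:  A^{2} = 4
These equations allow (A, B) = (-2, 3) or (2, -3).
Impose the point condition(s):
  u(0, 0) = 1  ⟹  A + B = 1
Only A = -2, B = 3 satisfies everything.
Hence u(x, y) = - 2 e^{x} + 3 e^{y}.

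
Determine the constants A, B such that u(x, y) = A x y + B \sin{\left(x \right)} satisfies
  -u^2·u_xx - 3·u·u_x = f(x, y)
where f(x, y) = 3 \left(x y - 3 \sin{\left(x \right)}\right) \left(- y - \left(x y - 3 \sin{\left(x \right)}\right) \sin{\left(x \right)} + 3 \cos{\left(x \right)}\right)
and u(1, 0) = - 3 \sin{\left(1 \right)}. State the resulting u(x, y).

Substitute the ansatz u = A x y + B \sin{\left(x \right)} into the left-hand side.
Derivatives of the ansatz:
  u_xx = - B \sin{\left(x \right)}
  u_x = A y + B \cos{\left(x \right)}
Term by term:
  -u^2·u_xx = A^{2} B x^{2} y^{2} \sin{\left(x \right)} + 2 A B^{2} x y \sin^{2}{\left(x \right)} + B^{3} \sin^{3}{\left(x \right)}
  -3·u·u_x = - 3 A^{2} x y^{2} - 3 A B x y \cos{\left(x \right)} - 3 A B y \sin{\left(x \right)} - 3 B^{2} \sin{\left(x \right)} \cos{\left(x \right)}
So the left-hand side equals
  A^{2} B x^{2} y^{2} \sin{\left(x \right)} - 3 A^{2} x y^{2} + 2 A B^{2} x y \sin^{2}{\left(x \right)} - 3 A B x y \cos{\left(x \right)} - 3 A B y \sin{\left(x \right)} + B^{3} \sin^{3}{\left(x \right)} - 3 B^{2} \sin{\left(x \right)} \cos{\left(x \right)}
This must equal f(x, y) identically; expanded, f = - 3 x^{2} y^{2} \sin{\left(x \right)} - 3 x y^{2} + 18 x y \sin^{2}{\left(x \right)} + 9 x y \cos{\left(x \right)} + 9 y \sin{\left(x \right)} - 27 \sin^{3}{\left(x \right)} - 27 \sin{\left(x \right)} \cos{\left(x \right)}.
Matching coefficients of the independent functions:
  [x y^{2}]:  - 3 A^{2} = -3
  [y \sin{\left(x \right)}, x y \cos{\left(x \right)}]:  - 3 A B = 9
  [\sin{\left(x \right)} \cos{\left(x \right)}]:  - 3 B^{2} = -27
  [x y \sin^{2}{\left(x \right)}]:  2 A B^{2} = 18
  [x^{2} y^{2} \sin{\left(x \right)}]:  A^{2} B = -3
  [\sin^{3}{\left(x \right)}]:  B^{3} = -27
Solving: A = 1, B = -3.
Check against the point condition:
  u(1, 0) = - 3 \sin{\left(1 \right)}  ⟹  B \sin{\left(1 \right)} = - 3 \sin{\left(1 \right)}  ✓
Hence u(x, y) = x y - 3 \sin{\left(x \right)}.

Answer: u(x, y) = x y - 3 \sin{\left(x \right)}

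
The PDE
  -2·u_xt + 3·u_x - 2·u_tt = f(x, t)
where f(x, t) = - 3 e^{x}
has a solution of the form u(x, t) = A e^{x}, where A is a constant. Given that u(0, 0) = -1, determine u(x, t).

Substitute the ansatz u = A e^{x} into the left-hand side.
Derivatives of the ansatz:
  u_xt = 0
  u_x = A e^{x}
  u_tt = 0
Term by term:
  -2·u_xt = 0
  3·u_x = 3 A e^{x}
  -2·u_tt = 0
So the left-hand side equals
  3 A e^{x}
This must equal f(x, t) = - 3 e^{x} identically.
Matching coefficients of the independent functions:
  [e^{x}]:  3 A = -3
Solving: A = -1.
Check against the point condition:
  u(0, 0) = -1  ⟹  A = -1  ✓
Hence u(x, t) = - e^{x}.

Answer: u(x, t) = - e^{x}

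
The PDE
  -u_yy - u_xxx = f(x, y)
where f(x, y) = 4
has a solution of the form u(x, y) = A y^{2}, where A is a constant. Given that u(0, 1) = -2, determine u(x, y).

Substitute the ansatz u = A y^{2} into the left-hand side.
Derivatives of the ansatz:
  u_yy = 2 A
  u_xxx = 0
Term by term:
  -u_yy = - 2 A
  -u_xxx = 0
So the left-hand side equals
  - 2 A
This must equal f(x, y) = 4 identically.
Matching coefficients of the independent functions:
  [constant term]:  - 2 A = 4
Solving: A = -2.
Check against the point condition:
  u(0, 1) = -2  ⟹  A = -2  ✓
Hence u(x, y) = - 2 y^{2}.

Answer: u(x, y) = - 2 y^{2}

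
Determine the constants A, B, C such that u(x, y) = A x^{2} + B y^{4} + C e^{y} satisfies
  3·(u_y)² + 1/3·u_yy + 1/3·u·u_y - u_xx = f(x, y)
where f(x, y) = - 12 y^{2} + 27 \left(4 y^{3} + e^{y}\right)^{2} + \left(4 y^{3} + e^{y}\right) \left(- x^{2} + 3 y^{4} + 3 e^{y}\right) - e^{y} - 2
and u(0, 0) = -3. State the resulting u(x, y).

Substitute the ansatz u = A x^{2} + B y^{4} + C e^{y} into the left-hand side.
Derivatives of the ansatz:
  u_y = 4 B y^{3} + C e^{y}
  u_yy = 12 B y^{2} + C e^{y}
  u_xx = 2 A
Term by term:
  3·(u_y)² = 48 B^{2} y^{6} + 24 B C y^{3} e^{y} + 3 C^{2} e^{2 y}
  1/3·u_yy = 4 B y^{2} + \frac{C e^{y}}{3}
  1/3·u·u_y = \frac{4 A B x^{2} y^{3}}{3} + \frac{A C x^{2} e^{y}}{3} + \frac{4 B^{2} y^{7}}{3} + \frac{B C y^{4} e^{y}}{3} + \frac{4 B C y^{3} e^{y}}{3} + \frac{C^{2} e^{2 y}}{3}
  -u_xx = - 2 A
So the left-hand side equals
  \frac{4 A B x^{2} y^{3}}{3} + \frac{A C x^{2} e^{y}}{3} - 2 A + \frac{4 B^{2} y^{7}}{3} + 48 B^{2} y^{6} + \frac{B C y^{4} e^{y}}{3} + \frac{76 B C y^{3} e^{y}}{3} + 4 B y^{2} + \frac{10 C^{2} e^{2 y}}{3} + \frac{C e^{y}}{3}
This must equal f(x, y) identically; expanded, f = - 4 x^{2} y^{3} - x^{2} e^{y} + 12 y^{7} + 432 y^{6} + 3 y^{4} e^{y} + 228 y^{3} e^{y} - 12 y^{2} + 30 e^{2 y} - e^{y} - 2.
Matching coefficients of the independent functions:
  [constant term]:  - 2 A = -2
  [y^{2}]:  4 B = -12
  [y^{6}]:  48 B^{2} = 432
  [y^{7}]:  \frac{4 B^{2}}{3} = 12
  [x^{2} y^{3}]:  \frac{4 A B}{3} = -4
  [x^{2} e^{y}]:  \frac{A C}{3} = -1
  [y^{3} e^{y}]:  \frac{76 B C}{3} = 228
  [y^{4} e^{y}]:  \frac{B C}{3} = 3
  [e^{y}]:  \frac{C}{3} = -1
  [e^{2 y}]:  \frac{10 C^{2}}{3} = 30
Solving: A = 1, B = -3, C = -3.
Check against the point condition:
  u(0, 0) = -3  ⟹  C = -3  ✓
Hence u(x, y) = x^{2} - 3 y^{4} - 3 e^{y}.

Answer: u(x, y) = x^{2} - 3 y^{4} - 3 e^{y}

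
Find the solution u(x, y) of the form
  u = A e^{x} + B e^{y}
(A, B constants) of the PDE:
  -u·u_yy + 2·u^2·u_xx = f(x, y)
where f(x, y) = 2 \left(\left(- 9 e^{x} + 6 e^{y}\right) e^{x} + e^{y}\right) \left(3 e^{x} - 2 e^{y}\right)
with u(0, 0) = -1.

Substitute the ansatz u = A e^{x} + B e^{y} into the left-hand side.
Derivatives of the ansatz:
  u_yy = B e^{y}
  u_xx = A e^{x}
Term by term:
  -u·u_yy = - A B e^{x} e^{y} - B^{2} e^{2 y}
  2·u^2·u_xx = 2 A^{3} e^{3 x} + 4 A^{2} B e^{2 x} e^{y} + 2 A B^{2} e^{x} e^{2 y}
So the left-hand side equals
  2 A^{3} e^{3 x} + 4 A^{2} B e^{2 x} e^{y} + 2 A B^{2} e^{x} e^{2 y} - A B e^{x} e^{y} - B^{2} e^{2 y}
This must equal f(x, y) identically; expanded, f = - 54 e^{3 x} + 72 e^{2 x} e^{y} - 24 e^{x} e^{2 y} + 6 e^{x} e^{y} - 4 e^{2 y}.
Matching coefficients of the independent functions:
  [e^{x} e^{y}]:  - A B = 6
  [e^{x} e^{2 y}]:  2 A B^{2} = -24
  [e^{2 x} e^{y}]:  4 A^{2} B = 72
  [e^{3 x}]:  2 A^{3} = -54
  [e^{2 y}]:  - B^{2} = -4
Solving: A = -3, B = 2.
Check against the point condition:
  u(0, 0) = -1  ⟹  A + B = -1  ✓
Hence u(x, y) = - 3 e^{x} + 2 e^{y}.

Answer: u(x, y) = - 3 e^{x} + 2 e^{y}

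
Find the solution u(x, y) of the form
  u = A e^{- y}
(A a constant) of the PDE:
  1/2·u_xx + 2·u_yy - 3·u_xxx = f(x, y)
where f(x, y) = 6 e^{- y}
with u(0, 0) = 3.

Substitute the ansatz u = A e^{- y} into the left-hand side.
Derivatives of the ansatz:
  u_xx = 0
  u_yy = A e^{- y}
  u_xxx = 0
Term by term:
  1/2·u_xx = 0
  2·u_yy = 2 A e^{- y}
  -3·u_xxx = 0
So the left-hand side equals
  2 A e^{- y}
This must equal f(x, y) = 6 e^{- y} identically.
Matching coefficients of the independent functions:
  [e^{- y}]:  2 A = 6
Solving: A = 3.
Check against the point condition:
  u(0, 0) = 3  ⟹  A = 3  ✓
Hence u(x, y) = 3 e^{- y}.

Answer: u(x, y) = 3 e^{- y}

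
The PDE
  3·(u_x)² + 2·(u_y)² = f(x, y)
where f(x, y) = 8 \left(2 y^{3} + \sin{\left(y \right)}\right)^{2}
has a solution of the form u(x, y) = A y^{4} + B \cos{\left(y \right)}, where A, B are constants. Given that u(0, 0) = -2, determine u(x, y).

Substitute the ansatz u = A y^{4} + B \cos{\left(y \right)} into the left-hand side.
Derivatives of the ansatz:
  u_x = 0
  u_y = 4 A y^{3} - B \sin{\left(y \right)}
Term by term:
  3·(u_x)² = 0
  2·(u_y)² = 32 A^{2} y^{6} - 16 A B y^{3} \sin{\left(y \right)} + 2 B^{2} \sin^{2}{\left(y \right)}
So the left-hand side equals
  32 A^{2} y^{6} - 16 A B y^{3} \sin{\left(y \right)} + 2 B^{2} \sin^{2}{\left(y \right)}
This must equal f(x, y) identically; expanded, f = 32 y^{6} + 32 y^{3} \sin{\left(y \right)} + 8 \sin^{2}{\left(y \right)}.
Matching coefficients of the independent functions:
  [y^{6}]:  32 A^{2} = 32
  [y^{3} \sin{\left(y \right)}]:  - 16 A B = 32
  [\sin^{2}{\left(y \right)}]:  2 B^{2} = 8
These equations allow (A, B) = (-1, 2) or (1, -2).
Impose the point condition(s):
  u(0, 0) = -2  ⟹  B = -2
Only A = 1, B = -2 satisfies everything.
Hence u(x, y) = y^{4} - 2 \cos{\left(y \right)}.

Answer: u(x, y) = y^{4} - 2 \cos{\left(y \right)}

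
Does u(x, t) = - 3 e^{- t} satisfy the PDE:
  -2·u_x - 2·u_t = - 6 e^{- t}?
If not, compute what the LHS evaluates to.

Evaluate each term of the left-hand side for u = - 3 e^{- t}.
Derivatives:
  u_x = 0
  u_t = 3 e^{- t}
Terms:
  -2·u_x = 0
  -2·u_t = - 6 e^{- t}
Sum: LHS = - 6 e^{- t}
This is exactly the given right-hand side, so u is a solution.

Answer: Yes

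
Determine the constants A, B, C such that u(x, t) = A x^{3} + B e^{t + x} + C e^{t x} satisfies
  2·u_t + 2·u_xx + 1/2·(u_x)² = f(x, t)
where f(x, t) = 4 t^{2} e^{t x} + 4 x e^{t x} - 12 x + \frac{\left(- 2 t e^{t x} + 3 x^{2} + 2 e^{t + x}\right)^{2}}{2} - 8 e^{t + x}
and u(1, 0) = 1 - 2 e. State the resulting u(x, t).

Substitute the ansatz u = A x^{3} + B e^{t + x} + C e^{t x} into the left-hand side.
Derivatives of the ansatz:
  u_t = B e^{t} e^{x} + C x e^{t x}
  u_xx = 6 A x + B e^{t} e^{x} + C t^{2} e^{t x}
  u_x = 3 A x^{2} + B e^{t} e^{x} + C t e^{t x}
Term by term:
  2·u_t = 2 B e^{t} e^{x} + 2 C x e^{t x}
  2·u_xx = 12 A x + 2 B e^{t} e^{x} + 2 C t^{2} e^{t x}
  1/2·(u_x)² = \frac{9 A^{2} x^{4}}{2} + 3 A B x^{2} e^{t} e^{x} + 3 A C t x^{2} e^{t x} + \frac{B^{2} e^{2 t} e^{2 x}}{2} + B C t e^{t} e^{x} e^{t x} + \frac{C^{2} t^{2} e^{2 t x}}{2}
So the left-hand side equals
  \frac{9 A^{2} x^{4}}{2} + 3 A B x^{2} e^{t} e^{x} + 3 A C t x^{2} e^{t x} + 12 A x + \frac{B^{2} e^{2 t} e^{2 x}}{2} + B C t e^{t} e^{x} e^{t x} + 4 B e^{t} e^{x} + \frac{C^{2} t^{2} e^{2 t x}}{2} + 2 C t^{2} e^{t x} + 2 C x e^{t x}
This must equal f(x, t) identically; expanded, f = 2 t^{2} e^{2 t x} + 4 t^{2} e^{t x} - 6 t x^{2} e^{t x} - 4 t e^{t} e^{x} e^{t x} + \frac{9 x^{4}}{2} + 6 x^{2} e^{t} e^{x} + 4 x e^{t x} - 12 x + 2 e^{2 t} e^{2 x} - 8 e^{t} e^{x}.
Matching coefficients of the independent functions:
  [x]:  12 A = -12
  [x^{4}]:  \frac{9 A^{2}}{2} = \frac{9}{2}
  [t^{2} e^{t x}, x e^{t x}]:  2 C = 4
  [t^{2} e^{2 t x}]:  \frac{C^{2}}{2} = 2
  [e^{t} e^{x}]:  4 B = -8
  [e^{2 t} e^{2 x}]:  \frac{B^{2}}{2} = 2
  [t x^{2} e^{t x}]:  3 A C = -6
  [x^{2} e^{t} e^{x}]:  3 A B = 6
  [t e^{t} e^{x} e^{t x}]:  B C = -4
Solving: A = -1, B = -2, C = 2.
Check against the point condition:
  u(1, 0) = 1 - 2 e  ⟹  A + e B + C = 1 - 2 e  ✓
Hence u(x, t) = - x^{3} + 2 e^{t x} - 2 e^{t + x}.

Answer: u(x, t) = - x^{3} + 2 e^{t x} - 2 e^{t + x}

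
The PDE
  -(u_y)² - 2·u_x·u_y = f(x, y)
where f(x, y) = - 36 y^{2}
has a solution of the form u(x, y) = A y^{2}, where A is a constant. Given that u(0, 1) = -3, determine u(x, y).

Substitute the ansatz u = A y^{2} into the left-hand side.
Derivatives of the ansatz:
  u_y = 2 A y
  u_x = 0
Term by term:
  -(u_y)² = - 4 A^{2} y^{2}
  -2·u_x·u_y = 0
So the left-hand side equals
  - 4 A^{2} y^{2}
This must equal f(x, y) = - 36 y^{2} identically.
Matching coefficients of the independent functions:
  [y^{2}]:  - 4 A^{2} = -36
These equations allow (A) = (-3) or (3).
Impose the point condition(s):
  u(0, 1) = -3  ⟹  A = -3
Only A = -3 satisfies everything.
Hence u(x, y) = - 3 y^{2}.

Answer: u(x, y) = - 3 y^{2}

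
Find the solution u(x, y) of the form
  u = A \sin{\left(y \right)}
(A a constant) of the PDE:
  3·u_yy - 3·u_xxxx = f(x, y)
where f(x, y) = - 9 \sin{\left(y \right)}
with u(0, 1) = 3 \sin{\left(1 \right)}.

Substitute the ansatz u = A \sin{\left(y \right)} into the left-hand side.
Derivatives of the ansatz:
  u_yy = - A \sin{\left(y \right)}
  u_xxxx = 0
Term by term:
  3·u_yy = - 3 A \sin{\left(y \right)}
  -3·u_xxxx = 0
So the left-hand side equals
  - 3 A \sin{\left(y \right)}
This must equal f(x, y) = - 9 \sin{\left(y \right)} identically.
Matching coefficients of the independent functions:
  [\sin{\left(y \right)}]:  - 3 A = -9
Solving: A = 3.
Check against the point condition:
  u(0, 1) = 3 \sin{\left(1 \right)}  ⟹  A \sin{\left(1 \right)} = 3 \sin{\left(1 \right)}  ✓
Hence u(x, y) = 3 \sin{\left(y \right)}.

Answer: u(x, y) = 3 \sin{\left(y \right)}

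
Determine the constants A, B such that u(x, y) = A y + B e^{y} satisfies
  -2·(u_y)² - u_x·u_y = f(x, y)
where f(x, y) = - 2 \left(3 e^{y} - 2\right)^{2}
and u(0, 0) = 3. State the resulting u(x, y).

Substitute the ansatz u = A y + B e^{y} into the left-hand side.
Derivatives of the ansatz:
  u_y = A + B e^{y}
  u_x = 0
Term by term:
  -2·(u_y)² = - 2 A^{2} - 4 A B e^{y} - 2 B^{2} e^{2 y}
  -u_x·u_y = 0
So the left-hand side equals
  - 2 A^{2} - 4 A B e^{y} - 2 B^{2} e^{2 y}
This must equal f(x, y) identically; expanded, f = - 18 e^{2 y} + 24 e^{y} - 8.
Matching coefficients of the independent functions:
  [constant term]:  - 2 A^{2} = -8
  [e^{y}]:  - 4 A B = 24
  [e^{2 y}]:  - 2 B^{2} = -18
These equations allow (A, B) = (-2, 3) or (2, -3).
Impose the point condition(s):
  u(0, 0) = 3  ⟹  B = 3
Only A = -2, B = 3 satisfies everything.
Hence u(x, y) = - 2 y + 3 e^{y}.

Answer: u(x, y) = - 2 y + 3 e^{y}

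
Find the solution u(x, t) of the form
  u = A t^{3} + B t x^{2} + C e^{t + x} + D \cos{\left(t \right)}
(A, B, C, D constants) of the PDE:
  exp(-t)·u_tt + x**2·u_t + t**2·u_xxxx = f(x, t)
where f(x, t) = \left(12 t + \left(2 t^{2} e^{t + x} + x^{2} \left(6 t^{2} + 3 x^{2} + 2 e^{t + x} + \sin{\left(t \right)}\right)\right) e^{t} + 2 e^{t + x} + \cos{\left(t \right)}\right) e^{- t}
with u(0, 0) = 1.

Substitute the ansatz u = A t^{3} + B t x^{2} + C e^{t + x} + D \cos{\left(t \right)} into the left-hand side.
Derivatives of the ansatz:
  u_tt = 6 A t + C e^{t} e^{x} - D \cos{\left(t \right)}
  u_t = 3 A t^{2} + B x^{2} + C e^{t} e^{x} - D \sin{\left(t \right)}
  u_xxxx = C e^{t} e^{x}
Term by term:
  exp(-t)·u_tt = 6 A t e^{- t} + C e^{x} - D e^{- t} \cos{\left(t \right)}
  x**2·u_t = 3 A t^{2} x^{2} + B x^{4} + C x^{2} e^{t} e^{x} - D x^{2} \sin{\left(t \right)}
  t**2·u_xxxx = C t^{2} e^{t} e^{x}
So the left-hand side equals
  3 A t^{2} x^{2} + 6 A t e^{- t} + B x^{4} + C t^{2} e^{t} e^{x} + C x^{2} e^{t} e^{x} + C e^{x} - D x^{2} \sin{\left(t \right)} - D e^{- t} \cos{\left(t \right)}
This must equal f(x, t) identically; expanded, f = 6 t^{2} x^{2} + 2 t^{2} e^{t} e^{x} + 12 t e^{- t} + 3 x^{4} + 2 x^{2} e^{t} e^{x} + x^{2} \sin{\left(t \right)} + 2 e^{x} + e^{- t} \cos{\left(t \right)}.
Matching coefficients of the independent functions:
  [x^{4}]:  B = 3
  [t e^{- t}]:  6 A = 12
  [t^{2} x^{2}]:  3 A = 6
  [x^{2} \sin{\left(t \right)}, e^{- t} \cos{\left(t \right)}]:  - D = 1
  [t^{2} e^{t} e^{x}, x^{2} e^{t} e^{x}, e^{x}]:  C = 2
Solving: A = 2, B = 3, C = 2, D = -1.
Check against the point condition:
  u(0, 0) = 1  ⟹  C + D = 1  ✓
Hence u(x, t) = 2 t^{3} + 3 t x^{2} + 2 e^{t + x} - \cos{\left(t \right)}.

Answer: u(x, t) = 2 t^{3} + 3 t x^{2} + 2 e^{t + x} - \cos{\left(t \right)}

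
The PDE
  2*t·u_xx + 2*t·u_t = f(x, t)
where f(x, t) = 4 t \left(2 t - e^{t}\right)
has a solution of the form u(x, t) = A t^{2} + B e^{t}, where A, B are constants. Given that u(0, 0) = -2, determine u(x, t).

Answer: u(x, t) = 2 t^{2} - 2 e^{t}

Derivation:
Substitute the ansatz u = A t^{2} + B e^{t} into the left-hand side.
Derivatives of the ansatz:
  u_xx = 0
  u_t = 2 A t + B e^{t}
Term by term:
  2*t·u_xx = 0
  2*t·u_t = 4 A t^{2} + 2 B t e^{t}
So the left-hand side equals
  4 A t^{2} + 2 B t e^{t}
This must equal f(x, t) identically; expanded, f = 8 t^{2} - 4 t e^{t}.
Matching coefficients of the independent functions:
  [t^{2}]:  4 A = 8
  [t e^{t}]:  2 B = -4
Solving: A = 2, B = -2.
Check against the point condition:
  u(0, 0) = -2  ⟹  B = -2  ✓
Hence u(x, t) = 2 t^{2} - 2 e^{t}.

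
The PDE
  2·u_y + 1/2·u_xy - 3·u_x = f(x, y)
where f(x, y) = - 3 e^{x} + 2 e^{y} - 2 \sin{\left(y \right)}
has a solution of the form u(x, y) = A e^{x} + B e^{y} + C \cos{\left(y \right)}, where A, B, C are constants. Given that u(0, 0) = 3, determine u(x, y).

Substitute the ansatz u = A e^{x} + B e^{y} + C \cos{\left(y \right)} into the left-hand side.
Derivatives of the ansatz:
  u_y = B e^{y} - C \sin{\left(y \right)}
  u_xy = 0
  u_x = A e^{x}
Term by term:
  2·u_y = 2 B e^{y} - 2 C \sin{\left(y \right)}
  1/2·u_xy = 0
  -3·u_x = - 3 A e^{x}
So the left-hand side equals
  - 3 A e^{x} + 2 B e^{y} - 2 C \sin{\left(y \right)}
This must equal f(x, y) = - 3 e^{x} + 2 e^{y} - 2 \sin{\left(y \right)} identically.
Matching coefficients of the independent functions:
  [e^{x}]:  - 3 A = -3
  [e^{y}]:  2 B = 2
  [\sin{\left(y \right)}]:  - 2 C = -2
Solving: A = 1, B = 1, C = 1.
Check against the point condition:
  u(0, 0) = 3  ⟹  A + B + C = 3  ✓
Hence u(x, y) = e^{x} + e^{y} + \cos{\left(y \right)}.

Answer: u(x, y) = e^{x} + e^{y} + \cos{\left(y \right)}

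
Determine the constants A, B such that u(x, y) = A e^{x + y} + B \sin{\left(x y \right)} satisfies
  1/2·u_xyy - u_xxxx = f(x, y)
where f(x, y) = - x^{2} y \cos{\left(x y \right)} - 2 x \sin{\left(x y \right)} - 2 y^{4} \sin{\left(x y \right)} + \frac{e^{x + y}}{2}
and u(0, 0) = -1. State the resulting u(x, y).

Answer: u(x, y) = - e^{x + y} + 2 \sin{\left(x y \right)}

Derivation:
Substitute the ansatz u = A e^{x + y} + B \sin{\left(x y \right)} into the left-hand side.
Derivatives of the ansatz:
  u_xyy = A e^{x} e^{y} - B x^{2} y \cos{\left(x y \right)} - 2 B x \sin{\left(x y \right)}
  u_xxxx = A e^{x} e^{y} + B y^{4} \sin{\left(x y \right)}
Term by term:
  1/2·u_xyy = \frac{A e^{x} e^{y}}{2} - \frac{B x^{2} y \cos{\left(x y \right)}}{2} - B x \sin{\left(x y \right)}
  -u_xxxx = - A e^{x} e^{y} - B y^{4} \sin{\left(x y \right)}
So the left-hand side equals
  - \frac{A e^{x} e^{y}}{2} - \frac{B x^{2} y \cos{\left(x y \right)}}{2} - B x \sin{\left(x y \right)} - B y^{4} \sin{\left(x y \right)}
This must equal f(x, y) identically; expanded, f = - x^{2} y \cos{\left(x y \right)} - 2 x \sin{\left(x y \right)} - 2 y^{4} \sin{\left(x y \right)} + \frac{e^{x} e^{y}}{2}.
Matching coefficients of the independent functions:
  [x \sin{\left(x y \right)}, y^{4} \sin{\left(x y \right)}]:  - B = -2
  [e^{x} e^{y}]:  - \frac{A}{2} = \frac{1}{2}
  [x^{2} y \cos{\left(x y \right)}]:  - \frac{B}{2} = -1
Solving: A = -1, B = 2.
Check against the point condition:
  u(0, 0) = -1  ⟹  A = -1  ✓
Hence u(x, y) = - e^{x + y} + 2 \sin{\left(x y \right)}.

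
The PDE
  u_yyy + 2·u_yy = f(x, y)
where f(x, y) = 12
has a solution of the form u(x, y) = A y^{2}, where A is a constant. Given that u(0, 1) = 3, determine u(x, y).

Answer: u(x, y) = 3 y^{2}

Derivation:
Substitute the ansatz u = A y^{2} into the left-hand side.
Derivatives of the ansatz:
  u_yyy = 0
  u_yy = 2 A
Term by term:
  u_yyy = 0
  2·u_yy = 4 A
So the left-hand side equals
  4 A
This must equal f(x, y) = 12 identically.
Matching coefficients of the independent functions:
  [constant term]:  4 A = 12
Solving: A = 3.
Check against the point condition:
  u(0, 1) = 3  ⟹  A = 3  ✓
Hence u(x, y) = 3 y^{2}.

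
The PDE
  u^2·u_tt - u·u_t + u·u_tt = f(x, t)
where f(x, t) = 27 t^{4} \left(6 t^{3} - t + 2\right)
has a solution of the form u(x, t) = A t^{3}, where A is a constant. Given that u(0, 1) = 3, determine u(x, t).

Substitute the ansatz u = A t^{3} into the left-hand side.
Derivatives of the ansatz:
  u_tt = 6 A t
  u_t = 3 A t^{2}
Term by term:
  u^2·u_tt = 6 A^{3} t^{7}
  -u·u_t = - 3 A^{2} t^{5}
  u·u_tt = 6 A^{2} t^{4}
So the left-hand side equals
  6 A^{3} t^{7} - 3 A^{2} t^{5} + 6 A^{2} t^{4}
This must equal f(x, t) identically; expanded, f = 162 t^{7} - 27 t^{5} + 54 t^{4}.
Matching coefficients of the independent functions:
  [t^{4}]:  6 A^{2} = 54
  [t^{5}]:  - 3 A^{2} = -27
  [t^{7}]:  6 A^{3} = 162
Solving: A = 3.
Check against the point condition:
  u(0, 1) = 3  ⟹  A = 3  ✓
Hence u(x, t) = 3 t^{3}.

Answer: u(x, t) = 3 t^{3}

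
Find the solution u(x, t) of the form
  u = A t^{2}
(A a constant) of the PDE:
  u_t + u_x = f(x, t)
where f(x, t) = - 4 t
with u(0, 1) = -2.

Substitute the ansatz u = A t^{2} into the left-hand side.
Derivatives of the ansatz:
  u_t = 2 A t
  u_x = 0
Term by term:
  u_t = 2 A t
  u_x = 0
So the left-hand side equals
  2 A t
This must equal f(x, t) = - 4 t identically.
Matching coefficients of the independent functions:
  [t]:  2 A = -4
Solving: A = -2.
Check against the point condition:
  u(0, 1) = -2  ⟹  A = -2  ✓
Hence u(x, t) = - 2 t^{2}.

Answer: u(x, t) = - 2 t^{2}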